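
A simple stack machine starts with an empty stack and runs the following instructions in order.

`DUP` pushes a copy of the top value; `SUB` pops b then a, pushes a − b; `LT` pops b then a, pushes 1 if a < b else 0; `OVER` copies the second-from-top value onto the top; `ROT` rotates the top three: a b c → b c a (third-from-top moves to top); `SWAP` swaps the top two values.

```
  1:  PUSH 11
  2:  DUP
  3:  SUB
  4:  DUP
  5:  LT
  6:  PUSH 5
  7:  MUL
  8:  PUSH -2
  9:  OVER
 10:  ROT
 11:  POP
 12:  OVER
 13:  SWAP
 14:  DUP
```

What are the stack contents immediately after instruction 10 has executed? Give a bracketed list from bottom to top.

PUSH 11  11
DUP      11 11
SUB      0
DUP      0 0
LT       0
PUSH 5   0 5
MUL      0
PUSH -2  0 -2
OVER     0 -2 0
ROT      -2 0 0

[-2, 0, 0]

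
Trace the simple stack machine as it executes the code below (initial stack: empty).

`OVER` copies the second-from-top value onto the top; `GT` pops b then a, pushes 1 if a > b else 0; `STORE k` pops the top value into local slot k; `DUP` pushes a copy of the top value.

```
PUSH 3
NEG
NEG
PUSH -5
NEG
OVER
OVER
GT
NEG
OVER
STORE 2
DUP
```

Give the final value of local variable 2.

PUSH 3  : 3
NEG     : -3
NEG     : 3
PUSH -5 : 3 -5
NEG     : 3 5
OVER    : 3 5 3
OVER    : 3 5 3 5
GT      : 3 5 0
NEG     : 3 5 0
OVER    : 3 5 0 5
STORE 2 : 3 5 0
DUP     : 3 5 0 0

5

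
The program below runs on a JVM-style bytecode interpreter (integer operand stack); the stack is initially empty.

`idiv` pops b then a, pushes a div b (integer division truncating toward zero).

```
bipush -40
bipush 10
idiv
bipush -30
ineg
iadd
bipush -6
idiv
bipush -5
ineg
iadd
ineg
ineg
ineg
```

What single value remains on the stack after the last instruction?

-1

bipush -40 → [-40]
bipush 10  → [-40, 10]
idiv       → [-4]
bipush -30 → [-4, -30]
ineg       → [-4, 30]
iadd       → [26]
bipush -6  → [26, -6]
idiv       → [-4]
bipush -5  → [-4, -5]
ineg       → [-4, 5]
iadd       → [1]
ineg       → [-1]
ineg       → [1]
ineg       → [-1]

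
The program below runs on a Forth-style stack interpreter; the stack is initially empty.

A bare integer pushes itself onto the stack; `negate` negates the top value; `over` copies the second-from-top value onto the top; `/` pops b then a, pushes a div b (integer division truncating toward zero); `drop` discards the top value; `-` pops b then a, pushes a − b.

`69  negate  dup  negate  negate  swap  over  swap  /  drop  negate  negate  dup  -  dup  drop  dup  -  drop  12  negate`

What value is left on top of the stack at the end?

69     : 69
negate : -69
dup    : -69 -69
negate : -69 69
negate : -69 -69
swap   : -69 -69
over   : -69 -69 -69
swap   : -69 -69 -69
/      : -69 1
drop   : -69
negate : 69
negate : -69
dup    : -69 -69
-      : 0
dup    : 0 0
drop   : 0
dup    : 0 0
-      : 0
drop   : (empty)
12     : 12
negate : -12

-12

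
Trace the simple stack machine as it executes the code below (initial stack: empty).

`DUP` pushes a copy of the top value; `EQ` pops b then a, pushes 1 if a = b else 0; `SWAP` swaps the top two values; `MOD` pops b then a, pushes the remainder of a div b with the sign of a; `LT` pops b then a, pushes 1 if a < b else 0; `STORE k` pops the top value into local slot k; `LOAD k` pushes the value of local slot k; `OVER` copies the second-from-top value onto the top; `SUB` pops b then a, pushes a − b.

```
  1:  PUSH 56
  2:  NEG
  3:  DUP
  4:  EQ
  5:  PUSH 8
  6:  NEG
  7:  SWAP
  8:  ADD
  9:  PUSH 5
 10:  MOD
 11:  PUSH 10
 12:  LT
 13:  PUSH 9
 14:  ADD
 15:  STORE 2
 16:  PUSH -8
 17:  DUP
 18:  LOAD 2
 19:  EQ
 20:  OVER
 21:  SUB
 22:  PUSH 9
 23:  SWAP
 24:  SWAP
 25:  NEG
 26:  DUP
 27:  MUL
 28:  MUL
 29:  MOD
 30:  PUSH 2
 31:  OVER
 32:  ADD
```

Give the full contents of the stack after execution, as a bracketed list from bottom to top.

PUSH 56 : [56]
NEG     : [-56]
DUP     : [-56, -56]
EQ      : [1]
PUSH 8  : [1, 8]
NEG     : [1, -8]
SWAP    : [-8, 1]
ADD     : [-7]
PUSH 5  : [-7, 5]
MOD     : [-2]
PUSH 10 : [-2, 10]
LT      : [1]
PUSH 9  : [1, 9]
ADD     : [10]
STORE 2 : []
PUSH -8 : [-8]
DUP     : [-8, -8]
LOAD 2  : [-8, -8, 10]
EQ      : [-8, 0]
OVER    : [-8, 0, -8]
SUB     : [-8, 8]
PUSH 9  : [-8, 8, 9]
SWAP    : [-8, 9, 8]
SWAP    : [-8, 8, 9]
NEG     : [-8, 8, -9]
DUP     : [-8, 8, -9, -9]
MUL     : [-8, 8, 81]
MUL     : [-8, 648]
MOD     : [-8]
PUSH 2  : [-8, 2]
OVER    : [-8, 2, -8]
ADD     : [-8, -6]

[-8, -6]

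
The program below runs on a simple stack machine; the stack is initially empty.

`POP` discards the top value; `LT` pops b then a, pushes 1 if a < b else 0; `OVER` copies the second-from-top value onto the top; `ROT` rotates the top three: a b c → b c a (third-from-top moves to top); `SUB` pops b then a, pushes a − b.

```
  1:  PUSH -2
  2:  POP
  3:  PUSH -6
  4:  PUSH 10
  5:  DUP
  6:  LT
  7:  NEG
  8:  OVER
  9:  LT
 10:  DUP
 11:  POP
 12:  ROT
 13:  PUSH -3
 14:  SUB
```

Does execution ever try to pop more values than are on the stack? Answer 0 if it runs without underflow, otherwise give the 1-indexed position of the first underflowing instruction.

12

PUSH -2  -2
POP      (empty)
PUSH -6  -6
PUSH 10  -6 10
DUP      -6 10 10
LT       -6 0
NEG      -6 0
OVER     -6 0 -6
LT       -6 0
DUP      -6 0 0
POP      -6 0
ROT  — needs 3 operands, stack has 2 → underflow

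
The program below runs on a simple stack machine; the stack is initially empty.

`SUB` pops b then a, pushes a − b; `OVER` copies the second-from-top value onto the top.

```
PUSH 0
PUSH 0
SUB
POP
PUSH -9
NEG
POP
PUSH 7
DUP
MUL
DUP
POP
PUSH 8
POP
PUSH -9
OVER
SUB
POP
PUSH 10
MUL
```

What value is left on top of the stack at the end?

490

PUSH 0  : 0
PUSH 0  : 0 0
SUB     : 0
POP     : (empty)
PUSH -9 : -9
NEG     : 9
POP     : (empty)
PUSH 7  : 7
DUP     : 7 7
MUL     : 49
DUP     : 49 49
POP     : 49
PUSH 8  : 49 8
POP     : 49
PUSH -9 : 49 -9
OVER    : 49 -9 49
SUB     : 49 -58
POP     : 49
PUSH 10 : 49 10
MUL     : 490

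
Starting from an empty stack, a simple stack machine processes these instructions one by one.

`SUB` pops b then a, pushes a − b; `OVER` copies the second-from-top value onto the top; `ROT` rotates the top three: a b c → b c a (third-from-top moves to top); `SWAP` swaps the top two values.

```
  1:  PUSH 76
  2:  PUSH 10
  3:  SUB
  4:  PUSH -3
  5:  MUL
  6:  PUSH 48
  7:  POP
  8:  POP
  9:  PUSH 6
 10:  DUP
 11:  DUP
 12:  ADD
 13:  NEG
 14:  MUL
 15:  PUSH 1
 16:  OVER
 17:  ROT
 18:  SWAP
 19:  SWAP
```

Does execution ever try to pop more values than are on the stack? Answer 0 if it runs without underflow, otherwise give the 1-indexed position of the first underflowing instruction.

0

PUSH 76 -> 76
PUSH 10 -> 76 10
SUB     -> 66
PUSH -3 -> 66 -3
MUL     -> -198
PUSH 48 -> -198 48
POP     -> -198
POP     -> (empty)
PUSH 6  -> 6
DUP     -> 6 6
DUP     -> 6 6 6
ADD     -> 6 12
NEG     -> 6 -12
MUL     -> -72
PUSH 1  -> -72 1
OVER    -> -72 1 -72
ROT     -> 1 -72 -72
SWAP    -> 1 -72 -72
SWAP    -> 1 -72 -72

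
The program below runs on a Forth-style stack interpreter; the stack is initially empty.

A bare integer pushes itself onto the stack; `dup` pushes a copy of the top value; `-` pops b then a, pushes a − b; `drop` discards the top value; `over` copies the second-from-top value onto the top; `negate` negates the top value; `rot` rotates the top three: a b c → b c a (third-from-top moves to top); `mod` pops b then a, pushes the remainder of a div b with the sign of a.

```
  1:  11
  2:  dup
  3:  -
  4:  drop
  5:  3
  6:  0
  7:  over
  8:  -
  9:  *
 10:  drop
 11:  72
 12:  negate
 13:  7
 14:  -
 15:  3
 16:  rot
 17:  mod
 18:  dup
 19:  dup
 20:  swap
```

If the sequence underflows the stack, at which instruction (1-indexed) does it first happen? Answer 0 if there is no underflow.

11     → [11]
dup    → [11, 11]
-      → [0]
drop   → []
3      → [3]
0      → [3, 0]
over   → [3, 0, 3]
-      → [3, -3]
*      → [-9]
drop   → []
72     → [72]
negate → [-72]
7      → [-72, 7]
-      → [-79]
3      → [-79, 3]
rot  — needs 3 operands, stack has 2 → underflow

16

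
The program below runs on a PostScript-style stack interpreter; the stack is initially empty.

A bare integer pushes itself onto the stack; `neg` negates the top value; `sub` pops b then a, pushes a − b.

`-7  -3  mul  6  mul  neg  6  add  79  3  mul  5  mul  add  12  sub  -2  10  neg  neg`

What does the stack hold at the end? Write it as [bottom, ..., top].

-7  : [-7]
-3  : [-7, -3]
mul : [21]
6   : [21, 6]
mul : [126]
neg : [-126]
6   : [-126, 6]
add : [-120]
79  : [-120, 79]
3   : [-120, 79, 3]
mul : [-120, 237]
5   : [-120, 237, 5]
mul : [-120, 1185]
add : [1065]
12  : [1065, 12]
sub : [1053]
-2  : [1053, -2]
10  : [1053, -2, 10]
neg : [1053, -2, -10]
neg : [1053, -2, 10]

[1053, -2, 10]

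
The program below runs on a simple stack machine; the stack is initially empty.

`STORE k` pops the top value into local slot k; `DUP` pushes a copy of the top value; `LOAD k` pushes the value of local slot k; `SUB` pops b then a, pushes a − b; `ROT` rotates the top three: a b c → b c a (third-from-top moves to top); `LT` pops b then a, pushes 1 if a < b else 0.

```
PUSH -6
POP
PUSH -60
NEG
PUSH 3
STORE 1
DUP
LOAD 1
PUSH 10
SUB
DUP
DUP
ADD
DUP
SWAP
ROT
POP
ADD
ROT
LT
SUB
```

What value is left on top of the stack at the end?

59

PUSH -6  : [-6]
POP      : []
PUSH -60 : [-60]
NEG      : [60]
PUSH 3   : [60, 3]
STORE 1  : [60]
DUP      : [60, 60]
LOAD 1   : [60, 60, 3]
PUSH 10  : [60, 60, 3, 10]
SUB      : [60, 60, -7]
DUP      : [60, 60, -7, -7]
DUP      : [60, 60, -7, -7, -7]
ADD      : [60, 60, -7, -14]
DUP      : [60, 60, -7, -14, -14]
SWAP     : [60, 60, -7, -14, -14]
ROT      : [60, 60, -14, -14, -7]
POP      : [60, 60, -14, -14]
ADD      : [60, 60, -28]
ROT      : [60, -28, 60]
LT       : [60, 1]
SUB      : [59]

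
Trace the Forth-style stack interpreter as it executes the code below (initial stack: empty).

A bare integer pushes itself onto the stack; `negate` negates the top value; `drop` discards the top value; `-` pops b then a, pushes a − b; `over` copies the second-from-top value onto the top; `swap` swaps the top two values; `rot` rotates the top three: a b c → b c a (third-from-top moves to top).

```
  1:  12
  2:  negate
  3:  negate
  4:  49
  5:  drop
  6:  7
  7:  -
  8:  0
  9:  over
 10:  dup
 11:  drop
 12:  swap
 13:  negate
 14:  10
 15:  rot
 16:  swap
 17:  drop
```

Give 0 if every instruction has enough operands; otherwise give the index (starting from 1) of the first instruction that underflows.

12     : [12]
negate : [-12]
negate : [12]
49     : [12, 49]
drop   : [12]
7      : [12, 7]
-      : [5]
0      : [5, 0]
over   : [5, 0, 5]
dup    : [5, 0, 5, 5]
drop   : [5, 0, 5]
swap   : [5, 5, 0]
negate : [5, 5, 0]
10     : [5, 5, 0, 10]
rot    : [5, 0, 10, 5]
swap   : [5, 0, 5, 10]
drop   : [5, 0, 5]

0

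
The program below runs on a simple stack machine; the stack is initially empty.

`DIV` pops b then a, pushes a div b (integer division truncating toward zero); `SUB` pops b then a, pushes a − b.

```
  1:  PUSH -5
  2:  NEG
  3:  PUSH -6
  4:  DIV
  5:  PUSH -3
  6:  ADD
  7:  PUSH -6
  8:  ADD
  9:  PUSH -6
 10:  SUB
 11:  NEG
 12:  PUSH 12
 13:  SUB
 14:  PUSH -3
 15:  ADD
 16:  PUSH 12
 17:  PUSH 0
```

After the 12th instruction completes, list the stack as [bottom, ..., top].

[3, 12]

PUSH -5 → -5
NEG     → 5
PUSH -6 → 5 -6
DIV     → 0
PUSH -3 → 0 -3
ADD     → -3
PUSH -6 → -3 -6
ADD     → -9
PUSH -6 → -9 -6
SUB     → -3
NEG     → 3
PUSH 12 → 3 12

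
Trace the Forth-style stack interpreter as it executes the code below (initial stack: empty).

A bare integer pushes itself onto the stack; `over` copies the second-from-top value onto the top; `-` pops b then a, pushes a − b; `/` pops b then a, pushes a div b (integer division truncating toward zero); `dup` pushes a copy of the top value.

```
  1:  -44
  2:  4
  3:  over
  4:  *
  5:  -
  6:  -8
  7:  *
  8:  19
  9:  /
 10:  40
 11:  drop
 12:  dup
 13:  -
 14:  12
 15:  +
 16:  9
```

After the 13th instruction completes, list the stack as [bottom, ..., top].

-44  → [-44]
4    → [-44, 4]
over → [-44, 4, -44]
*    → [-44, -176]
-    → [132]
-8   → [132, -8]
*    → [-1056]
19   → [-1056, 19]
/    → [-55]
40   → [-55, 40]
drop → [-55]
dup  → [-55, -55]
-    → [0]

[0]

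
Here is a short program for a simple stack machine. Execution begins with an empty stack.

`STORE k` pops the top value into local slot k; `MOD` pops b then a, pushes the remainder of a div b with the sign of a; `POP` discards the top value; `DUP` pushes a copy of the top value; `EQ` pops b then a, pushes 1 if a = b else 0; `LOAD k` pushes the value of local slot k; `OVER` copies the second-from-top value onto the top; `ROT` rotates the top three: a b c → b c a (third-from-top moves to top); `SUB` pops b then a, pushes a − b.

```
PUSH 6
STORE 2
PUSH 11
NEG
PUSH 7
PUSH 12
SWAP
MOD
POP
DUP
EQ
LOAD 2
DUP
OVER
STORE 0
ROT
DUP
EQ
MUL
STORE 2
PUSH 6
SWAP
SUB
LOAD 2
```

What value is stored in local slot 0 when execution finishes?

6

PUSH 6  : [6]
STORE 2 : []
PUSH 11 : [11]
NEG     : [-11]
PUSH 7  : [-11, 7]
PUSH 12 : [-11, 7, 12]
SWAP    : [-11, 12, 7]
MOD     : [-11, 5]
POP     : [-11]
DUP     : [-11, -11]
EQ      : [1]
LOAD 2  : [1, 6]
DUP     : [1, 6, 6]
OVER    : [1, 6, 6, 6]
STORE 0 : [1, 6, 6]
ROT     : [6, 6, 1]
DUP     : [6, 6, 1, 1]
EQ      : [6, 6, 1]
MUL     : [6, 6]
STORE 2 : [6]
PUSH 6  : [6, 6]
SWAP    : [6, 6]
SUB     : [0]
LOAD 2  : [0, 6]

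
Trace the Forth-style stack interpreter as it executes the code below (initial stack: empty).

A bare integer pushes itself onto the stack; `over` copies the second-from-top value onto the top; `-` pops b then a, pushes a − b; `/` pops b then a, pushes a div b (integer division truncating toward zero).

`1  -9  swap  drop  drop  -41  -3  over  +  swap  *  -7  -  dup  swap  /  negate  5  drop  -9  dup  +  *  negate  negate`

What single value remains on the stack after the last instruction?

1      -> [1]
-9     -> [1, -9]
swap   -> [-9, 1]
drop   -> [-9]
drop   -> []
-41    -> [-41]
-3     -> [-41, -3]
over   -> [-41, -3, -41]
+      -> [-41, -44]
swap   -> [-44, -41]
*      -> [1804]
-7     -> [1804, -7]
-      -> [1811]
dup    -> [1811, 1811]
swap   -> [1811, 1811]
/      -> [1]
negate -> [-1]
5      -> [-1, 5]
drop   -> [-1]
-9     -> [-1, -9]
dup    -> [-1, -9, -9]
+      -> [-1, -18]
*      -> [18]
negate -> [-18]
negate -> [18]

18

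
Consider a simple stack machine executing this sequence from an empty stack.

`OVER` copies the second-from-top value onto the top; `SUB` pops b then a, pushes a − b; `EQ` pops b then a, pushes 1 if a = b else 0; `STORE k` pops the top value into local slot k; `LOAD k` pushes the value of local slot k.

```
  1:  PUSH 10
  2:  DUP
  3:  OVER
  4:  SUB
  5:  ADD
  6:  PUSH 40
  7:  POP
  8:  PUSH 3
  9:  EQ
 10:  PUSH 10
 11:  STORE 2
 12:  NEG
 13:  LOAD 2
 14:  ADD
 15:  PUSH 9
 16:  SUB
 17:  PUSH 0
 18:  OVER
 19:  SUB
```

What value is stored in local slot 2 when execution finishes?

10

PUSH 10 -> 10
DUP     -> 10 10
OVER    -> 10 10 10
SUB     -> 10 0
ADD     -> 10
PUSH 40 -> 10 40
POP     -> 10
PUSH 3  -> 10 3
EQ      -> 0
PUSH 10 -> 0 10
STORE 2 -> 0
NEG     -> 0
LOAD 2  -> 0 10
ADD     -> 10
PUSH 9  -> 10 9
SUB     -> 1
PUSH 0  -> 1 0
OVER    -> 1 0 1
SUB     -> 1 -1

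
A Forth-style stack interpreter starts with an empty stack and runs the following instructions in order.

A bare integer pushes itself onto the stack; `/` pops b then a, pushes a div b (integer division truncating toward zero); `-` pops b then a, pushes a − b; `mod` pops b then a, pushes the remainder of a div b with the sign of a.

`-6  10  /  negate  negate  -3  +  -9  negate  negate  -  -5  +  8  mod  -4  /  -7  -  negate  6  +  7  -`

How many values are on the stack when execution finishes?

1

-6     -> -6
10     -> -6 10
/      -> 0
negate -> 0
negate -> 0
-3     -> 0 -3
+      -> -3
-9     -> -3 -9
negate -> -3 9
negate -> -3 -9
-      -> 6
-5     -> 6 -5
+      -> 1
8      -> 1 8
mod    -> 1
-4     -> 1 -4
/      -> 0
-7     -> 0 -7
-      -> 7
negate -> -7
6      -> -7 6
+      -> -1
7      -> -1 7
-      -> -8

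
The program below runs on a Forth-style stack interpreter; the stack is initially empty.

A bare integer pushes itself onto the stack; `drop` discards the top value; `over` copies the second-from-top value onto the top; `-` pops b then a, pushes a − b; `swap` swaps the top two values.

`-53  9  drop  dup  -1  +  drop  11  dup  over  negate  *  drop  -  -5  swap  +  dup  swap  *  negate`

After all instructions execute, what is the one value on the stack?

-53    → [-53]
9      → [-53, 9]
drop   → [-53]
dup    → [-53, -53]
-1     → [-53, -53, -1]
+      → [-53, -54]
drop   → [-53]
11     → [-53, 11]
dup    → [-53, 11, 11]
over   → [-53, 11, 11, 11]
negate → [-53, 11, 11, -11]
*      → [-53, 11, -121]
drop   → [-53, 11]
-      → [-64]
-5     → [-64, -5]
swap   → [-5, -64]
+      → [-69]
dup    → [-69, -69]
swap   → [-69, -69]
*      → [4761]
negate → [-4761]

-4761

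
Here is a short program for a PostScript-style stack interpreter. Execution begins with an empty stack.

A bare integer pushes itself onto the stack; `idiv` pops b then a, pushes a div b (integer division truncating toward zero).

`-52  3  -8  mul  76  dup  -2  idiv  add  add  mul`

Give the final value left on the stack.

-52  -> -52
3    -> -52 3
-8   -> -52 3 -8
mul  -> -52 -24
76   -> -52 -24 76
dup  -> -52 -24 76 76
-2   -> -52 -24 76 76 -2
idiv -> -52 -24 76 -38
add  -> -52 -24 38
add  -> -52 14
mul  -> -728

-728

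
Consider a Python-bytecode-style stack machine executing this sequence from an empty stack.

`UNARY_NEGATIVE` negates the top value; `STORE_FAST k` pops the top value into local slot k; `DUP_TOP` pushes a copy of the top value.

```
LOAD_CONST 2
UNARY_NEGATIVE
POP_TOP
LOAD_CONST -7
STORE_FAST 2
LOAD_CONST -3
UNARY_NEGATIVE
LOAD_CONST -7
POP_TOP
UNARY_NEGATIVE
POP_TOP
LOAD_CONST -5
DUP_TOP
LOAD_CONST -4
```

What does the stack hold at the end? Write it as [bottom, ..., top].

[-5, -5, -4]

LOAD_CONST 2   → [2]
UNARY_NEGATIVE → [-2]
POP_TOP        → []
LOAD_CONST -7  → [-7]
STORE_FAST 2   → []
LOAD_CONST -3  → [-3]
UNARY_NEGATIVE → [3]
LOAD_CONST -7  → [3, -7]
POP_TOP        → [3]
UNARY_NEGATIVE → [-3]
POP_TOP        → []
LOAD_CONST -5  → [-5]
DUP_TOP        → [-5, -5]
LOAD_CONST -4  → [-5, -5, -4]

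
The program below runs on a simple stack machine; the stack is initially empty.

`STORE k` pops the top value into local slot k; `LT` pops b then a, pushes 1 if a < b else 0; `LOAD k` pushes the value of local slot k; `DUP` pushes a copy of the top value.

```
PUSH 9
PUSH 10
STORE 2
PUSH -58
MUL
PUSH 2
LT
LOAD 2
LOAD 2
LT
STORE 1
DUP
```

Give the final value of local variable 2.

PUSH 9   : [9]
PUSH 10  : [9, 10]
STORE 2  : [9]
PUSH -58 : [9, -58]
MUL      : [-522]
PUSH 2   : [-522, 2]
LT       : [1]
LOAD 2   : [1, 10]
LOAD 2   : [1, 10, 10]
LT       : [1, 0]
STORE 1  : [1]
DUP      : [1, 1]

10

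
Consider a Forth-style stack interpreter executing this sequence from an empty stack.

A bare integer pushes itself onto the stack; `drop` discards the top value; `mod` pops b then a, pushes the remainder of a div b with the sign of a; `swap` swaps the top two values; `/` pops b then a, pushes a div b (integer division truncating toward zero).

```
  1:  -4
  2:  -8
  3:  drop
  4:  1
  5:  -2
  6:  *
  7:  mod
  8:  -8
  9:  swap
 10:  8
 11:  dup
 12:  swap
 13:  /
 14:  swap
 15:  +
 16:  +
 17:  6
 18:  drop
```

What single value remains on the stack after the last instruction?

-7

-4   → -4
-8   → -4 -8
drop → -4
1    → -4 1
-2   → -4 1 -2
*    → -4 -2
mod  → 0
-8   → 0 -8
swap → -8 0
8    → -8 0 8
dup  → -8 0 8 8
swap → -8 0 8 8
/    → -8 0 1
swap → -8 1 0
+    → -8 1
+    → -7
6    → -7 6
drop → -7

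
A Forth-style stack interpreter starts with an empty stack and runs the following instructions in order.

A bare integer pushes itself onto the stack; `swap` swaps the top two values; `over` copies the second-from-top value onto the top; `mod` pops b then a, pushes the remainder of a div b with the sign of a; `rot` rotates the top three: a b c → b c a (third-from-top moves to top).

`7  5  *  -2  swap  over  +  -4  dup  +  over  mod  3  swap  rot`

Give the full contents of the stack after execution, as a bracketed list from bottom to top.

7    : 7
5    : 7 5
*    : 35
-2   : 35 -2
swap : -2 35
over : -2 35 -2
+    : -2 33
-4   : -2 33 -4
dup  : -2 33 -4 -4
+    : -2 33 -8
over : -2 33 -8 33
mod  : -2 33 -8
3    : -2 33 -8 3
swap : -2 33 3 -8
rot  : -2 3 -8 33

[-2, 3, -8, 33]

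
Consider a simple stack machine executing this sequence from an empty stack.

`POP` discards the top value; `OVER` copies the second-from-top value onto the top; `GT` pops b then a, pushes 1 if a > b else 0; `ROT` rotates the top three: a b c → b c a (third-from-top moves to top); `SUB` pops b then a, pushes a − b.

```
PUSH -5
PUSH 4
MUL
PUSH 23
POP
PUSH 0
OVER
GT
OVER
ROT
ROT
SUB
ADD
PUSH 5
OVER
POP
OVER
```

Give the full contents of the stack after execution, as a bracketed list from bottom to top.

PUSH -5  -5
PUSH 4   -5 4
MUL      -20
PUSH 23  -20 23
POP      -20
PUSH 0   -20 0
OVER     -20 0 -20
GT       -20 1
OVER     -20 1 -20
ROT      1 -20 -20
ROT      -20 -20 1
SUB      -20 -21
ADD      -41
PUSH 5   -41 5
OVER     -41 5 -41
POP      -41 5
OVER     -41 5 -41

[-41, 5, -41]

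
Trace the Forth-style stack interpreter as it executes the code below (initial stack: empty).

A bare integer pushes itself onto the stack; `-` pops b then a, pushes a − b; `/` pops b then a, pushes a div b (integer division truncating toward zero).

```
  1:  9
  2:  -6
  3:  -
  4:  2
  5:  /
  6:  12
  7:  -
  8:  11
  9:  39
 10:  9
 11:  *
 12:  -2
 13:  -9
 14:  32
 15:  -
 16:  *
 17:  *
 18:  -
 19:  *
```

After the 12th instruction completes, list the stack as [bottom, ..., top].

[-5, 11, 351, -2]

9  : 9
-6 : 9 -6
-  : 15
2  : 15 2
/  : 7
12 : 7 12
-  : -5
11 : -5 11
39 : -5 11 39
9  : -5 11 39 9
*  : -5 11 351
-2 : -5 11 351 -2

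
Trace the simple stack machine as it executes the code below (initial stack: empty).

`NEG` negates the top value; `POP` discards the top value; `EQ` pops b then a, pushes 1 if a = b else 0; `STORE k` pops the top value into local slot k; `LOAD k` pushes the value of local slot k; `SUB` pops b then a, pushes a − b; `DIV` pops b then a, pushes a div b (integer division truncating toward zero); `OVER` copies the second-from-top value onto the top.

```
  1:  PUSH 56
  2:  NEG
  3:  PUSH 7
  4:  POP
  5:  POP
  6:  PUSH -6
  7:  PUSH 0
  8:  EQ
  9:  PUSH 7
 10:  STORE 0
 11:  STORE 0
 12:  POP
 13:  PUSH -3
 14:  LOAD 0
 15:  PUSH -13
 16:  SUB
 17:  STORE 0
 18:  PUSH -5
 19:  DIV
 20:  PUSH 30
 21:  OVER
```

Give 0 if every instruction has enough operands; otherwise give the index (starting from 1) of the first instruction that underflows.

12

PUSH 56 : [56]
NEG     : [-56]
PUSH 7  : [-56, 7]
POP     : [-56]
POP     : []
PUSH -6 : [-6]
PUSH 0  : [-6, 0]
EQ      : [0]
PUSH 7  : [0, 7]
STORE 0 : [0]
STORE 0 : []
POP  — needs 1 operand, stack has 0 → underflow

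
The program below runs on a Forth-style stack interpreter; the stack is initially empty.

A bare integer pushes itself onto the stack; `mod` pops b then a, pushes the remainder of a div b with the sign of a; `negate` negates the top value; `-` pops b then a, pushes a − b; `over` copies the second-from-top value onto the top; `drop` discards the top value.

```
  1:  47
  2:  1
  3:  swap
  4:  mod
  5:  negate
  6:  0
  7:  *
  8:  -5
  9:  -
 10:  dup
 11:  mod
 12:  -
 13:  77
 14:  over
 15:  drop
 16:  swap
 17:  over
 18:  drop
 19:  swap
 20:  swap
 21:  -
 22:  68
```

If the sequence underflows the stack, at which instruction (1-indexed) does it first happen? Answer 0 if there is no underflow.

12

47     -> [47]
1      -> [47, 1]
swap   -> [1, 47]
mod    -> [1]
negate -> [-1]
0      -> [-1, 0]
*      -> [0]
-5     -> [0, -5]
-      -> [5]
dup    -> [5, 5]
mod    -> [0]
-  — needs 2 operands, stack has 1 → underflow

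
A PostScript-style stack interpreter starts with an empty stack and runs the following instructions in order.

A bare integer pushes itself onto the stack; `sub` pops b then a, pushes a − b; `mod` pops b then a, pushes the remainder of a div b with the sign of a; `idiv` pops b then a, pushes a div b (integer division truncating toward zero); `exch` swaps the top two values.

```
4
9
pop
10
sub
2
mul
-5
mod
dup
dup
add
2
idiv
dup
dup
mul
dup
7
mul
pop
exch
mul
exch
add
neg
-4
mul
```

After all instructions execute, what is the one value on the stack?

-40

4    : [4]
9    : [4, 9]
pop  : [4]
10   : [4, 10]
sub  : [-6]
2    : [-6, 2]
mul  : [-12]
-5   : [-12, -5]
mod  : [-2]
dup  : [-2, -2]
dup  : [-2, -2, -2]
add  : [-2, -4]
2    : [-2, -4, 2]
idiv : [-2, -2]
dup  : [-2, -2, -2]
dup  : [-2, -2, -2, -2]
mul  : [-2, -2, 4]
dup  : [-2, -2, 4, 4]
7    : [-2, -2, 4, 4, 7]
mul  : [-2, -2, 4, 28]
pop  : [-2, -2, 4]
exch : [-2, 4, -2]
mul  : [-2, -8]
exch : [-8, -2]
add  : [-10]
neg  : [10]
-4   : [10, -4]
mul  : [-40]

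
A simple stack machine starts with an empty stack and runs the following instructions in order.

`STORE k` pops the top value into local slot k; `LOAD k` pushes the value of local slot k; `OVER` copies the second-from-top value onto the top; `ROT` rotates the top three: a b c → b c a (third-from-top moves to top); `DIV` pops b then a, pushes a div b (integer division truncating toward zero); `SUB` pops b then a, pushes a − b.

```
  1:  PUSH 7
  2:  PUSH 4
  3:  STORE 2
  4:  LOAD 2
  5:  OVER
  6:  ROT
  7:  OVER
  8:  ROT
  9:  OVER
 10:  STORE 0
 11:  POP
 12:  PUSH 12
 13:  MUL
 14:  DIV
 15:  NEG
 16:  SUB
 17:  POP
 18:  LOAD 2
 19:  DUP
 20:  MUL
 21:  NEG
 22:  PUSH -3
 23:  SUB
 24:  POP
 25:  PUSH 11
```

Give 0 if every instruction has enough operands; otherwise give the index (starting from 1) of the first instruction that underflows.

PUSH 7  -> [7]
PUSH 4  -> [7, 4]
STORE 2 -> [7]
LOAD 2  -> [7, 4]
OVER    -> [7, 4, 7]
ROT     -> [4, 7, 7]
OVER    -> [4, 7, 7, 7]
ROT     -> [4, 7, 7, 7]
OVER    -> [4, 7, 7, 7, 7]
STORE 0 -> [4, 7, 7, 7]
POP     -> [4, 7, 7]
PUSH 12 -> [4, 7, 7, 12]
MUL     -> [4, 7, 84]
DIV     -> [4, 0]
NEG     -> [4, 0]
SUB     -> [4]
POP     -> []
LOAD 2  -> [4]
DUP     -> [4, 4]
MUL     -> [16]
NEG     -> [-16]
PUSH -3 -> [-16, -3]
SUB     -> [-13]
POP     -> []
PUSH 11 -> [11]

0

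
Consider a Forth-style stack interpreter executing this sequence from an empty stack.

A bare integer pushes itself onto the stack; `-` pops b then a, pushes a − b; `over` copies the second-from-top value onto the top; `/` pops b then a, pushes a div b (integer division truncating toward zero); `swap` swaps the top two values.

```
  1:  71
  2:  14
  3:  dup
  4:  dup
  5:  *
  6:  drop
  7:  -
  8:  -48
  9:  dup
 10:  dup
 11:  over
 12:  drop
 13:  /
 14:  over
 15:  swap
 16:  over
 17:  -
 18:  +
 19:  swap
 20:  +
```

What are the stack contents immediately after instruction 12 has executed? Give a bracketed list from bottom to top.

71   → 71
14   → 71 14
dup  → 71 14 14
dup  → 71 14 14 14
*    → 71 14 196
drop → 71 14
-    → 57
-48  → 57 -48
dup  → 57 -48 -48
dup  → 57 -48 -48 -48
over → 57 -48 -48 -48 -48
drop → 57 -48 -48 -48

[57, -48, -48, -48]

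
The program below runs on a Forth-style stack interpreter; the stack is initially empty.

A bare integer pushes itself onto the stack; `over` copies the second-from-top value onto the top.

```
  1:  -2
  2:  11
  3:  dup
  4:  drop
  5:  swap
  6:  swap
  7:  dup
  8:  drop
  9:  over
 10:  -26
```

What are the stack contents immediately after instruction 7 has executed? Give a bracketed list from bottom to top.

-2   → [-2]
11   → [-2, 11]
dup  → [-2, 11, 11]
drop → [-2, 11]
swap → [11, -2]
swap → [-2, 11]
dup  → [-2, 11, 11]

[-2, 11, 11]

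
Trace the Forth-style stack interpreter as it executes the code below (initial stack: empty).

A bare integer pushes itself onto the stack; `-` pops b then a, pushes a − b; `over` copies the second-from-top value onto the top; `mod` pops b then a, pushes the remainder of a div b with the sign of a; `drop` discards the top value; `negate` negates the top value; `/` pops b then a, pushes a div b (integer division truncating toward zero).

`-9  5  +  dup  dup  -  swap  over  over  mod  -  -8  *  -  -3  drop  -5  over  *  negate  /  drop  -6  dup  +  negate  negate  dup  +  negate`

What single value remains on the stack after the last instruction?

24

-9     : [-9]
5      : [-9, 5]
+      : [-4]
dup    : [-4, -4]
dup    : [-4, -4, -4]
-      : [-4, 0]
swap   : [0, -4]
over   : [0, -4, 0]
over   : [0, -4, 0, -4]
mod    : [0, -4, 0]
-      : [0, -4]
-8     : [0, -4, -8]
*      : [0, 32]
-      : [-32]
-3     : [-32, -3]
drop   : [-32]
-5     : [-32, -5]
over   : [-32, -5, -32]
*      : [-32, 160]
negate : [-32, -160]
/      : [0]
drop   : []
-6     : [-6]
dup    : [-6, -6]
+      : [-12]
negate : [12]
negate : [-12]
dup    : [-12, -12]
+      : [-24]
negate : [24]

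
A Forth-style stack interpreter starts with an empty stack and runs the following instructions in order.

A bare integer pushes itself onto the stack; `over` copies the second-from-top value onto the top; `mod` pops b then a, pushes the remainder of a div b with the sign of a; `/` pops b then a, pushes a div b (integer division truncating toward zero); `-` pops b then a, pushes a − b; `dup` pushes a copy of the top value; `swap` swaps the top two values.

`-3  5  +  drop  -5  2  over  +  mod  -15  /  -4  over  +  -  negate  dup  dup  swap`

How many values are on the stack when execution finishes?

3

-3     -> [-3]
5      -> [-3, 5]
+      -> [2]
drop   -> []
-5     -> [-5]
2      -> [-5, 2]
over   -> [-5, 2, -5]
+      -> [-5, -3]
mod    -> [-2]
-15    -> [-2, -15]
/      -> [0]
-4     -> [0, -4]
over   -> [0, -4, 0]
+      -> [0, -4]
-      -> [4]
negate -> [-4]
dup    -> [-4, -4]
dup    -> [-4, -4, -4]
swap   -> [-4, -4, -4]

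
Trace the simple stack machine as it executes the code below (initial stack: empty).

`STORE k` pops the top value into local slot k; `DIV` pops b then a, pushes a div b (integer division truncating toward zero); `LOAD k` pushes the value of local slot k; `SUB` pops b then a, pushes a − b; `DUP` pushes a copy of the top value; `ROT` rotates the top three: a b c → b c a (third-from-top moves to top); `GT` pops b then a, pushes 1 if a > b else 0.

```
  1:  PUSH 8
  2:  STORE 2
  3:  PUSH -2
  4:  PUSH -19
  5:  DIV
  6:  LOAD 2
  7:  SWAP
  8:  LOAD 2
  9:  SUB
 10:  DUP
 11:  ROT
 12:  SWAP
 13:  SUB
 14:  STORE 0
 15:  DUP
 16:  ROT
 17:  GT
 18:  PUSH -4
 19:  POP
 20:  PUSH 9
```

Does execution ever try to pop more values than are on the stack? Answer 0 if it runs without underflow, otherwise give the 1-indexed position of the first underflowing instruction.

16

PUSH 8   -> [8]
STORE 2  -> []
PUSH -2  -> [-2]
PUSH -19 -> [-2, -19]
DIV      -> [0]
LOAD 2   -> [0, 8]
SWAP     -> [8, 0]
LOAD 2   -> [8, 0, 8]
SUB      -> [8, -8]
DUP      -> [8, -8, -8]
ROT      -> [-8, -8, 8]
SWAP     -> [-8, 8, -8]
SUB      -> [-8, 16]
STORE 0  -> [-8]
DUP      -> [-8, -8]
ROT  — needs 3 operands, stack has 2 → underflow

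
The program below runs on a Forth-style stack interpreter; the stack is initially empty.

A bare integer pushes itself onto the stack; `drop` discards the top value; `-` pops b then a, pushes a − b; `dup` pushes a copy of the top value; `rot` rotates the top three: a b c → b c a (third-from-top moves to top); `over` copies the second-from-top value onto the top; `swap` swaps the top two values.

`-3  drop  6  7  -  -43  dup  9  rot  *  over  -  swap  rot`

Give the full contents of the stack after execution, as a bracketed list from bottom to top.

-3   : -3
drop : (empty)
6    : 6
7    : 6 7
-    : -1
-43  : -1 -43
dup  : -1 -43 -43
9    : -1 -43 -43 9
rot  : -1 -43 9 -43
*    : -1 -43 -387
over : -1 -43 -387 -43
-    : -1 -43 -344
swap : -1 -344 -43
rot  : -344 -43 -1

[-344, -43, -1]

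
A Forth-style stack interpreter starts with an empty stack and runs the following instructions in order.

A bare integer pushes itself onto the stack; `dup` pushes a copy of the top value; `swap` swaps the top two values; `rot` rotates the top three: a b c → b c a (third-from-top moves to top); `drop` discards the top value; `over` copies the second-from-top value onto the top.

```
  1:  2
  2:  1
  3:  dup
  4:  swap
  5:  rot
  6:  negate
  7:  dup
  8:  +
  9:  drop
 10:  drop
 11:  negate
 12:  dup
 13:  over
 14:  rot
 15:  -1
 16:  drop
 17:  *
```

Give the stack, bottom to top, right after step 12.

[-1, -1]

2      → [2]
1      → [2, 1]
dup    → [2, 1, 1]
swap   → [2, 1, 1]
rot    → [1, 1, 2]
negate → [1, 1, -2]
dup    → [1, 1, -2, -2]
+      → [1, 1, -4]
drop   → [1, 1]
drop   → [1]
negate → [-1]
dup    → [-1, -1]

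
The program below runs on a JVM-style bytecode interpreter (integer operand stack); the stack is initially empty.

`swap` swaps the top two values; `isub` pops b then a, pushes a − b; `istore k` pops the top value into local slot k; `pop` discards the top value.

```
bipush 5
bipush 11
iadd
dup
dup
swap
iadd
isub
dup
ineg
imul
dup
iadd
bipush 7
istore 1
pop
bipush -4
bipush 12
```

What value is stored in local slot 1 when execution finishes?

bipush 5  : [5]
bipush 11 : [5, 11]
iadd      : [16]
dup       : [16, 16]
dup       : [16, 16, 16]
swap      : [16, 16, 16]
iadd      : [16, 32]
isub      : [-16]
dup       : [-16, -16]
ineg      : [-16, 16]
imul      : [-256]
dup       : [-256, -256]
iadd      : [-512]
bipush 7  : [-512, 7]
istore 1  : [-512]
pop       : []
bipush -4 : [-4]
bipush 12 : [-4, 12]

7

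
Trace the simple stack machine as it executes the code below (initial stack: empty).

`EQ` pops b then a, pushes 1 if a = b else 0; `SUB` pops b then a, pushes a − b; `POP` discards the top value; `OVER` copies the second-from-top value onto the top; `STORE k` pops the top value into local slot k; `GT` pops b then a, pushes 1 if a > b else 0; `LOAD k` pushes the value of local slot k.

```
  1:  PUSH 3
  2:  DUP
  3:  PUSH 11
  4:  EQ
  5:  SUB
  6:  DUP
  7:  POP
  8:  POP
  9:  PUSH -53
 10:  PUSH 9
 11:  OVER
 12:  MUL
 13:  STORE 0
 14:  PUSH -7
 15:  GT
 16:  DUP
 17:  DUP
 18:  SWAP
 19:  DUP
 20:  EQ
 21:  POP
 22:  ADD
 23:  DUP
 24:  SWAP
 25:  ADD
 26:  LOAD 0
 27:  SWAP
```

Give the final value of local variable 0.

PUSH 3   -> 3
DUP      -> 3 3
PUSH 11  -> 3 3 11
EQ       -> 3 0
SUB      -> 3
DUP      -> 3 3
POP      -> 3
POP      -> (empty)
PUSH -53 -> -53
PUSH 9   -> -53 9
OVER     -> -53 9 -53
MUL      -> -53 -477
STORE 0  -> -53
PUSH -7  -> -53 -7
GT       -> 0
DUP      -> 0 0
DUP      -> 0 0 0
SWAP     -> 0 0 0
DUP      -> 0 0 0 0
EQ       -> 0 0 1
POP      -> 0 0
ADD      -> 0
DUP      -> 0 0
SWAP     -> 0 0
ADD      -> 0
LOAD 0   -> 0 -477
SWAP     -> -477 0

-477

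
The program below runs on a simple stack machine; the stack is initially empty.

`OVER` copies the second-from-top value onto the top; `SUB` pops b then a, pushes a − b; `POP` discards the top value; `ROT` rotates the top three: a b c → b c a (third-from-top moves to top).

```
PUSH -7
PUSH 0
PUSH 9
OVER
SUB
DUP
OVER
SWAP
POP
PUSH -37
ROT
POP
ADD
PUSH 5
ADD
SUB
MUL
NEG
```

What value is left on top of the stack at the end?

PUSH -7  : -7
PUSH 0   : -7 0
PUSH 9   : -7 0 9
OVER     : -7 0 9 0
SUB      : -7 0 9
DUP      : -7 0 9 9
OVER     : -7 0 9 9 9
SWAP     : -7 0 9 9 9
POP      : -7 0 9 9
PUSH -37 : -7 0 9 9 -37
ROT      : -7 0 9 -37 9
POP      : -7 0 9 -37
ADD      : -7 0 -28
PUSH 5   : -7 0 -28 5
ADD      : -7 0 -23
SUB      : -7 23
MUL      : -161
NEG      : 161

161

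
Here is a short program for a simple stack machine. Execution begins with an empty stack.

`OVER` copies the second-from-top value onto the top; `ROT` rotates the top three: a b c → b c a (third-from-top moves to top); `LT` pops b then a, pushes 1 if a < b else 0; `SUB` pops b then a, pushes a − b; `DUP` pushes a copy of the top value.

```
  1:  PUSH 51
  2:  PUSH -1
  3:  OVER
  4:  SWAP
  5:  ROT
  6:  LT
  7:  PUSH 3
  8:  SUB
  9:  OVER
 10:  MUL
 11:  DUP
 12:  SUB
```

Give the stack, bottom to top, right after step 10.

PUSH 51 -> 51
PUSH -1 -> 51 -1
OVER    -> 51 -1 51
SWAP    -> 51 51 -1
ROT     -> 51 -1 51
LT      -> 51 1
PUSH 3  -> 51 1 3
SUB     -> 51 -2
OVER    -> 51 -2 51
MUL     -> 51 -102

[51, -102]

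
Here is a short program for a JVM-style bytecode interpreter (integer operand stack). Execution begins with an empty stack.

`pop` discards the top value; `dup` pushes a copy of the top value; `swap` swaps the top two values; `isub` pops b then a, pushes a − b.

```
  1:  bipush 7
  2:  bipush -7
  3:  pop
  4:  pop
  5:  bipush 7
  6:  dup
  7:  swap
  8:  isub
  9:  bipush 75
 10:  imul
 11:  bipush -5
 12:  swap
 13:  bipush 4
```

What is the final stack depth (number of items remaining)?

3

bipush 7   [7]
bipush -7  [7, -7]
pop        [7]
pop        []
bipush 7   [7]
dup        [7, 7]
swap       [7, 7]
isub       [0]
bipush 75  [0, 75]
imul       [0]
bipush -5  [0, -5]
swap       [-5, 0]
bipush 4   [-5, 0, 4]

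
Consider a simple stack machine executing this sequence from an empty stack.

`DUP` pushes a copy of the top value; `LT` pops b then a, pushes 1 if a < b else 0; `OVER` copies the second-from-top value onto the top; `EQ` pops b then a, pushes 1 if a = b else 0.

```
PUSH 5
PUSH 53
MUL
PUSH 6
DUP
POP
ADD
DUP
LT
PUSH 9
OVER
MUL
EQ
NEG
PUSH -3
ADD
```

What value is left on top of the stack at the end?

PUSH 5   [5]
PUSH 53  [5, 53]
MUL      [265]
PUSH 6   [265, 6]
DUP      [265, 6, 6]
POP      [265, 6]
ADD      [271]
DUP      [271, 271]
LT       [0]
PUSH 9   [0, 9]
OVER     [0, 9, 0]
MUL      [0, 0]
EQ       [1]
NEG      [-1]
PUSH -3  [-1, -3]
ADD      [-4]

-4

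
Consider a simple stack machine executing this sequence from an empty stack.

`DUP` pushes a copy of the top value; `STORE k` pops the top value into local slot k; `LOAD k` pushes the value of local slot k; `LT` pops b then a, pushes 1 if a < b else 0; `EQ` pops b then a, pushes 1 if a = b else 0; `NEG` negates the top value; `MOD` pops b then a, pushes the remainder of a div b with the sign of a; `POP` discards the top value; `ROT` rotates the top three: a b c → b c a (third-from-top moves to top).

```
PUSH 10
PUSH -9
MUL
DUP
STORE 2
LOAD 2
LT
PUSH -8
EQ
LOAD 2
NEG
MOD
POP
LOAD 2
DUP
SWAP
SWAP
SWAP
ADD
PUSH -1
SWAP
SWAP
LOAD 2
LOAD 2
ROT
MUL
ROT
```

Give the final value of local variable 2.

-90

PUSH 10 → 10
PUSH -9 → 10 -9
MUL     → -90
DUP     → -90 -90
STORE 2 → -90
LOAD 2  → -90 -90
LT      → 0
PUSH -8 → 0 -8
EQ      → 0
LOAD 2  → 0 -90
NEG     → 0 90
MOD     → 0
POP     → (empty)
LOAD 2  → -90
DUP     → -90 -90
SWAP    → -90 -90
SWAP    → -90 -90
SWAP    → -90 -90
ADD     → -180
PUSH -1 → -180 -1
SWAP    → -1 -180
SWAP    → -180 -1
LOAD 2  → -180 -1 -90
LOAD 2  → -180 -1 -90 -90
ROT     → -180 -90 -90 -1
MUL     → -180 -90 90
ROT     → -90 90 -180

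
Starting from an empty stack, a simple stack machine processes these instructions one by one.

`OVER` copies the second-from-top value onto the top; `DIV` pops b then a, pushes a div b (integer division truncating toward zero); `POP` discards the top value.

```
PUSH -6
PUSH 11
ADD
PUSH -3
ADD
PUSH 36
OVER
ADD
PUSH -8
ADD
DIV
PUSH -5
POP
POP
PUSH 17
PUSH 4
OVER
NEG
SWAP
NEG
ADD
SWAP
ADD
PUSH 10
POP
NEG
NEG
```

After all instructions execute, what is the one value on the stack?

-4

PUSH -6 → -6
PUSH 11 → -6 11
ADD     → 5
PUSH -3 → 5 -3
ADD     → 2
PUSH 36 → 2 36
OVER    → 2 36 2
ADD     → 2 38
PUSH -8 → 2 38 -8
ADD     → 2 30
DIV     → 0
PUSH -5 → 0 -5
POP     → 0
POP     → (empty)
PUSH 17 → 17
PUSH 4  → 17 4
OVER    → 17 4 17
NEG     → 17 4 -17
SWAP    → 17 -17 4
NEG     → 17 -17 -4
ADD     → 17 -21
SWAP    → -21 17
ADD     → -4
PUSH 10 → -4 10
POP     → -4
NEG     → 4
NEG     → -4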